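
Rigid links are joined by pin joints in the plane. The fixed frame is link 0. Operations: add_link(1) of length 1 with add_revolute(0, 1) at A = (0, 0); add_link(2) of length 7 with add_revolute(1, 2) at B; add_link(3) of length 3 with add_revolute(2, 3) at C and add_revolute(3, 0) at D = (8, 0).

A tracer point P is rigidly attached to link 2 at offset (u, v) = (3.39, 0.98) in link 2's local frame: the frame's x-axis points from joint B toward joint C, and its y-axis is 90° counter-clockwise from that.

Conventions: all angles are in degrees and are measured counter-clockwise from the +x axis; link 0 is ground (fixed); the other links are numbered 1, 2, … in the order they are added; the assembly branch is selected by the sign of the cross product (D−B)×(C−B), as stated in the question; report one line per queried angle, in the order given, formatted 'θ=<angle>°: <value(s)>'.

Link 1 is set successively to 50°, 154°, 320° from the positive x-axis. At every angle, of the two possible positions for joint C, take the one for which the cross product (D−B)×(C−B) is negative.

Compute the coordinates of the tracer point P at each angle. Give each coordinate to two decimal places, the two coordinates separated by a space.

A=(0,0), D=(8.00,0)
θ=50°: B = A + 1.00·(cos50°, sin50°) = (0.6428, 0.7660)
θ=50°: |BD| = 7.3970
θ=50°: circle(B,7.00) ∩ circle(D,3.00): a=6.4023, h=2.8303
θ=50°:   candidates: C₊=(7.3038,2.9181) cross=20.936; C₋=(6.7175,-2.7121) cross=-20.936
θ=50°:   branch - wants cross < 0 → take C=(6.7175,-2.7121) (cross=-20.936)
θ=50°: ex = (C−B)/|BC| = (0.8678,-0.4969); ey = (0.4969,0.8678)
θ=50°: P = B + 3.39·ex + 0.98·ey = (4.0716,-0.0679)
θ=154°: B = A + 1.00·(cos154°, sin154°) = (-0.8988, 0.4384)
θ=154°: |BD| = 8.9096
θ=154°: circle(B,7.00) ∩ circle(D,3.00): a=6.6996, h=2.0287
θ=154°:   candidates: C₊=(5.8925,2.1350) cross=18.075; C₋=(5.6928,-1.9176) cross=-18.075
θ=154°:   branch - wants cross < 0 → take C=(5.6928,-1.9176) (cross=-18.075)
θ=154°: ex = (C−B)/|BC| = (0.9417,-0.3366); ey = (0.3366,0.9417)
θ=154°: P = B + 3.39·ex + 0.98·ey = (2.6233,0.2203)
θ=320°: B = A + 1.00·(cos320°, sin320°) = (0.7660, -0.6428)
θ=320°: |BD| = 7.2625
θ=320°: circle(B,7.00) ∩ circle(D,3.00): a=6.3851, h=2.8688
θ=320°:   candidates: C₊=(6.8722,2.7799) cross=20.835; C₋=(7.3800,-2.9352) cross=-20.835
θ=320°:   branch - wants cross < 0 → take C=(7.3800,-2.9352) (cross=-20.835)
θ=320°: ex = (C−B)/|BC| = (0.9449,-0.3275); ey = (0.3275,0.9449)
θ=320°: P = B + 3.39·ex + 0.98·ey = (4.2900,-0.8270)

θ=50°: 4.07 -0.07
θ=154°: 2.62 0.22
θ=320°: 4.29 -0.83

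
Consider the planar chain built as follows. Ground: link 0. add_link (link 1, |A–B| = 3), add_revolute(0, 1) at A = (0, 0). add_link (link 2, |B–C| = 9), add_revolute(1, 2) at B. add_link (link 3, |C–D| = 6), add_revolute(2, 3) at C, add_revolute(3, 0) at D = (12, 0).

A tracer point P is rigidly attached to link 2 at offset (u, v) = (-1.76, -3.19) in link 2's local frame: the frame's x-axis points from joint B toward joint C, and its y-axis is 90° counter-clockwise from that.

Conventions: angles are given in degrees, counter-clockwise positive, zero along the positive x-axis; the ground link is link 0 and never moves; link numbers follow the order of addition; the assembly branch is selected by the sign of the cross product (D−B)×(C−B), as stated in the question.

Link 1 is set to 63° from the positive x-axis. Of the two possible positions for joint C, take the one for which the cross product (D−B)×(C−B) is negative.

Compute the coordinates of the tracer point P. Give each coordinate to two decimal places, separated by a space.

A=(0,0), D=(12.00,0)
B = A + 3.00·(cos63°, sin63°) = (1.3620, 2.6730)
|BD| = 10.9687
circle(B,9.00) ∩ circle(D,6.00): a=7.5356, h=4.9208
  candidates: C₊=(9.8696,5.6090) cross=53.975; C₋=(7.4713,-3.9358) cross=-53.975
  branch - wants cross < 0 → take C=(7.4713,-3.9358) (cross=-53.975)
ex = (C−B)/|BC| = (0.6788,-0.7343); ey = (0.7343,0.6788)
P = B + -1.76·ex + -3.19·ey = (-2.1752,1.8000)

-2.18 1.80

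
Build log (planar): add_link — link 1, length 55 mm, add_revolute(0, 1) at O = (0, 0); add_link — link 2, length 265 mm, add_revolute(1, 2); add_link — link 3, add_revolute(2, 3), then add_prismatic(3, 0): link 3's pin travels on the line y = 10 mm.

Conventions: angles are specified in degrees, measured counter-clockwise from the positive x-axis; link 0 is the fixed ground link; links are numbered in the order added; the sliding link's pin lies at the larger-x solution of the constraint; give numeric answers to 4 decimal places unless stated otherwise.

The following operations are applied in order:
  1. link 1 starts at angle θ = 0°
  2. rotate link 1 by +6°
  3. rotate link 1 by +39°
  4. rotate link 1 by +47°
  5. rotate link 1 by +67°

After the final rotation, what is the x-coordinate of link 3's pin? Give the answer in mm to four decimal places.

geometry: r = 55 mm, L = 265 mm, e = 10 mm; θ starts at 0°
rotate link 1 by +6°: θ ← 0° +6° = 6°
rotate link 1 by +39°: θ ← 6° +39° = 45°
rotate link 1 by +47°: θ ← 45° +47° = 92°
rotate link 1 by +67°: θ ← 92° +67° = 159°
crank pin P = (r cos θ, r sin θ) = (-51.346923, 19.710237)
h = r sin θ − e = 19.710237 − 10 = 9.710237
x = r cos θ + √(L² − h²) = -51.346923 + 264.822037 = 213.475114

213.4751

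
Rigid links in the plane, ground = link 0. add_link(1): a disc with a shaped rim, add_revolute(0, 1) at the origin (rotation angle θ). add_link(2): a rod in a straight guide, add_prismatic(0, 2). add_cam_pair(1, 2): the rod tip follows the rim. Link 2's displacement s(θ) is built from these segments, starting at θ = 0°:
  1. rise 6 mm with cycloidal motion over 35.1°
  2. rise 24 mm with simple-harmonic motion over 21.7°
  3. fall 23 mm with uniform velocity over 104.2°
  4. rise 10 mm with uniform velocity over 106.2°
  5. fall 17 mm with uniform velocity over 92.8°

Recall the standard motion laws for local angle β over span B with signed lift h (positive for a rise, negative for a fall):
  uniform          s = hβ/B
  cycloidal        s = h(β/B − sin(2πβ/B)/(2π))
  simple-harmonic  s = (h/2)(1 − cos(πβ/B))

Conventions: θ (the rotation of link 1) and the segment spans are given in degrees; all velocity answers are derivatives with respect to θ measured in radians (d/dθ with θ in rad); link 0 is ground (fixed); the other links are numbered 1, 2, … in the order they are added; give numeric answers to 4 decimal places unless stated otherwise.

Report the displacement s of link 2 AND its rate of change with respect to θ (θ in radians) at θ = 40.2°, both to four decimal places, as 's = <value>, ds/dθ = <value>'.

segment 1 (0° to 35.1°, cycloidal, h = 6) is passed completely: s = 0.0000 + (6) = 6.0000
θ = 40.2° falls in segment 2 (35.1° to 56.8°, simple-harmonic, h = 24): β = 40.2 − 35.1 = 5.1°, B = 21.7°; Δs = 24/2·(1 − cos(π·0.2350)) = 3.1250; s = 6.0000 + 3.1250 = 9.1250
velocity in seg [35.1°–56.8°] (simple-harmonic), θ in radians: β = 5.1° = 0.0890 rad, B = 21.7° = 0.3787 rad; ds/dθ = (πh/(2B)) sin(πβ/B) = (π·24/(2·0.3787)) sin(π·0.2350) = 66.996436 mm/rad

s = 9.1250, ds/dθ = 66.9964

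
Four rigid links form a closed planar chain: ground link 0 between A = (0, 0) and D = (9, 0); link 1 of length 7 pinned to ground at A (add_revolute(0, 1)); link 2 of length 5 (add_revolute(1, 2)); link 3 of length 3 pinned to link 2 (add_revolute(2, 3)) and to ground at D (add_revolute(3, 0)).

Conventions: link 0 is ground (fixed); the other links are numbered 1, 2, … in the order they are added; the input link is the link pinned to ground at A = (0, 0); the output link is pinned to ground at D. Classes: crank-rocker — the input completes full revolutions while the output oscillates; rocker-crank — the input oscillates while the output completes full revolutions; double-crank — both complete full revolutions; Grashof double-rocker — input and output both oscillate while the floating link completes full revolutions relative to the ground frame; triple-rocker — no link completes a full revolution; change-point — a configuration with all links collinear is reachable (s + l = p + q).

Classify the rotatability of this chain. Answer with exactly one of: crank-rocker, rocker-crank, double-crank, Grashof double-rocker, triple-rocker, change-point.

lengths: ground=9, input=7, coupler=5, output=3
sorted: s=3 (shortest), l=9 (longest), p+q=12
s + l = 12 vs p + q = 12
s + l = p + q → change-point (collinear configuration reachable)

change-point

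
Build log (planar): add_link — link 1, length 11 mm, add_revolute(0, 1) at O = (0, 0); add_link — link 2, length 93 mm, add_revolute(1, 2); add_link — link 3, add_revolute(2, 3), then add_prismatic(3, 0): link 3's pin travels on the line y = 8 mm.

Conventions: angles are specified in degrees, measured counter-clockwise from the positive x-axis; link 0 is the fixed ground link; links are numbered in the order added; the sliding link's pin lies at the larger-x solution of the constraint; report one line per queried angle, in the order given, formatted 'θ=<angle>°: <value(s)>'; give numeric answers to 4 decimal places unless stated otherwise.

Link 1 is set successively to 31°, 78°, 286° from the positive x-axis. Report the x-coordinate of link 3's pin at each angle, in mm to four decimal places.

geometry: r = 11 mm, L = 93 mm, e = 8 mm
θ=31°: crank pin P = (r cos θ, r sin θ) = (9.428840, 5.665419)
θ=31°: h = r sin θ − e = 5.665419 − 8 = -2.334581
θ=31°: x = r cos θ + √(L² − h²) = 9.428840 + 92.970693 = 102.399533
θ=78°: crank pin P = (r cos θ, r sin θ) = (2.287029, 10.759624)
θ=78°: h = r sin θ − e = 10.759624 − 8 = 2.759624
θ=78°: x = r cos θ + √(L² − h²) = 2.287029 + 92.959047 = 95.246076
θ=286°: crank pin P = (r cos θ, r sin θ) = (3.032011, -10.573879)
θ=286°: h = r sin θ − e = -10.573879 − 8 = -18.573879
θ=286°: x = r cos θ + √(L² − h²) = 3.032011 + 91.126347 = 94.158357

θ=31°: 102.3995
θ=78°: 95.2461
θ=286°: 94.1584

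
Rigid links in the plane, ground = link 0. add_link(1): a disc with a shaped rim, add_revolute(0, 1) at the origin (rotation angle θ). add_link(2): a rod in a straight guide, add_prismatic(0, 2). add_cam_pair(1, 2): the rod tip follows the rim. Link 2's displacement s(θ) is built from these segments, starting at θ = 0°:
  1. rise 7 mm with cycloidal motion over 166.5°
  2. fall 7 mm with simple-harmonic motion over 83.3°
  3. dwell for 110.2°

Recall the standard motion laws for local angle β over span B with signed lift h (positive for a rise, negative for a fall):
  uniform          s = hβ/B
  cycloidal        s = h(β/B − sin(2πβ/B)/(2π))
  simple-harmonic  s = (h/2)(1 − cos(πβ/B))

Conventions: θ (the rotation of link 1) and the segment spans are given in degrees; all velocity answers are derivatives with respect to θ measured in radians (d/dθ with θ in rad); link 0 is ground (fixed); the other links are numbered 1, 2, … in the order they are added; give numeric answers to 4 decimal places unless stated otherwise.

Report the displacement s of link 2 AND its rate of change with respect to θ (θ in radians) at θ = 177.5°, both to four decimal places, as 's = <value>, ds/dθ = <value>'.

segment 1 (0° to 166.5°, cycloidal, h = 7) is passed completely: s = 0.0000 + (7) = 7.0000
θ = 177.5° falls in segment 2 (166.5° to 249.8°, simple-harmonic, h = -7): β = 177.5 − 166.5 = 11°, B = 83.3°; Δs = -7/2·(1 − cos(π·0.1321)) = -0.2969; s = 7.0000 − 0.2969 = 6.7031
velocity in seg [166.5°–249.8°] (simple-harmonic), θ in radians: β = 11° = 0.1920 rad, B = 83.3° = 1.4539 rad; ds/dθ = (πh/(2B)) sin(πβ/B) = (π·(-7)/(2·1.4539)) sin(π·0.1321) = -3.048340 mm/rad

s = 6.7031, ds/dθ = -3.0483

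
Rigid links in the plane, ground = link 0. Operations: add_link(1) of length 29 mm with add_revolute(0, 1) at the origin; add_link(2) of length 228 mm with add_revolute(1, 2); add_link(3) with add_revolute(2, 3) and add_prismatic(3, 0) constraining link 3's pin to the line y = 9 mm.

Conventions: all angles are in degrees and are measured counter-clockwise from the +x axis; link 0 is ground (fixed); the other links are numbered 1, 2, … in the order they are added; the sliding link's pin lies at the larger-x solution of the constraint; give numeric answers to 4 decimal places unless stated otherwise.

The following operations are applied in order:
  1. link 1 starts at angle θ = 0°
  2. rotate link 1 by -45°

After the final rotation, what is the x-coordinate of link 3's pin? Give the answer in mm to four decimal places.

geometry: r = 29 mm, L = 228 mm, e = 9 mm; θ starts at 0°
rotate link 1 by -45°: θ ← 0° -45° = -45°
crank pin P = (r cos θ, r sin θ) = (20.506097, -20.506097)
h = r sin θ − e = -20.506097 − 9 = -29.506097
x = r cos θ + √(L² − h²) = 20.506097 + 226.082707 = 246.588803

246.5888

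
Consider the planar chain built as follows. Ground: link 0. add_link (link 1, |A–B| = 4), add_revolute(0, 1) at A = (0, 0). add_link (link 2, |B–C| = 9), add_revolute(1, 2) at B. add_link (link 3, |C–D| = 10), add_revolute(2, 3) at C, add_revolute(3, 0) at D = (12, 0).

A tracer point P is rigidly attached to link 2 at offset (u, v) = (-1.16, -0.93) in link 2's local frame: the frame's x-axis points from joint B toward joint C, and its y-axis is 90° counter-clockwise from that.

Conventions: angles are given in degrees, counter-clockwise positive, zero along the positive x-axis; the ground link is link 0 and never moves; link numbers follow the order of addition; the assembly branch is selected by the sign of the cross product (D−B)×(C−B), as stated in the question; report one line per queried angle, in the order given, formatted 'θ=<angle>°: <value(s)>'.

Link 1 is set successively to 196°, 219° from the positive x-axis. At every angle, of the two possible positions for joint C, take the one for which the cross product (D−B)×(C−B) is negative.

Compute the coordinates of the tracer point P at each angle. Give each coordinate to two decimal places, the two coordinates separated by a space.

A=(0,0), D=(12.00,0)
θ=196°: B = A + 4.00·(cos196°, sin196°) = (-3.8450, -1.1025)
θ=196°: |BD| = 15.8834
θ=196°: circle(B,9.00) ∩ circle(D,10.00): a=7.3436, h=5.2031
θ=196°:   candidates: C₊=(3.1196,4.5977) cross=82.642; C₋=(3.8420,-5.7833) cross=-82.642
θ=196°:   branch - wants cross < 0 → take C=(3.8420,-5.7833) (cross=-82.642)
θ=196°: ex = (C−B)/|BC| = (0.8541,-0.5201); ey = (0.5201,0.8541)
θ=196°: P = B + -1.16·ex + -0.93·ey = (-5.3195,-1.2936)
θ=219°: B = A + 4.00·(cos219°, sin219°) = (-3.1086, -2.5173)
θ=219°: |BD| = 15.3169
θ=219°: circle(B,9.00) ∩ circle(D,10.00): a=7.0382, h=5.6093
θ=219°:   candidates: C₊=(2.9120,4.1724) cross=85.916; C₋=(4.7558,-6.8936) cross=-85.916
θ=219°:   branch - wants cross < 0 → take C=(4.7558,-6.8936) (cross=-85.916)
θ=219°: ex = (C−B)/|BC| = (0.8738,-0.4863); ey = (0.4863,0.8738)
θ=219°: P = B + -1.16·ex + -0.93·ey = (-4.5744,-2.7659)

θ=196°: -5.32 -1.29
θ=219°: -4.57 -2.77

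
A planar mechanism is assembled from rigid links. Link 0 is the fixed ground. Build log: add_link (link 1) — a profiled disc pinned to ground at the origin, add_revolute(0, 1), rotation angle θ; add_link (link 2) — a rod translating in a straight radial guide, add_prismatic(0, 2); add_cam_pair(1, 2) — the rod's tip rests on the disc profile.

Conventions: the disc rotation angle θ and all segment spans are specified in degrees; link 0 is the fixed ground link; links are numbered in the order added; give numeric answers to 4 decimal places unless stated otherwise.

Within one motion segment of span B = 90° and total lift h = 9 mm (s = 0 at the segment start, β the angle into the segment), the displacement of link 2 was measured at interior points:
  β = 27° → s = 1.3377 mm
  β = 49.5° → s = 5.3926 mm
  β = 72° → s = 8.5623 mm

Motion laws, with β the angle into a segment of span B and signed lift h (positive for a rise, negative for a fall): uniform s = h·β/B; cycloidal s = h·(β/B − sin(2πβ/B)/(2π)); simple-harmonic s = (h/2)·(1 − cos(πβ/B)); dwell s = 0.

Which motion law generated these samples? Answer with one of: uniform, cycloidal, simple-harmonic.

candidates at β/B = r: uniform s = h·r (linear in β); cycloidal s = h·(r − sin(2πr)/(2π)); simple-harmonic s = (h/2)(1 − cos(πr))
β=27°: printed 1.3377 | uniform 2.7000, cycloidal 1.3377, simple-harmonic 1.8550
β=49.5°: printed 5.3926 | uniform 4.9500, cycloidal 5.3926, simple-harmonic 5.2040
β=72°: printed 8.5623 | uniform 7.2000, cycloidal 8.5623, simple-harmonic 8.1406
only one law matches every sample → cycloidal

cycloidal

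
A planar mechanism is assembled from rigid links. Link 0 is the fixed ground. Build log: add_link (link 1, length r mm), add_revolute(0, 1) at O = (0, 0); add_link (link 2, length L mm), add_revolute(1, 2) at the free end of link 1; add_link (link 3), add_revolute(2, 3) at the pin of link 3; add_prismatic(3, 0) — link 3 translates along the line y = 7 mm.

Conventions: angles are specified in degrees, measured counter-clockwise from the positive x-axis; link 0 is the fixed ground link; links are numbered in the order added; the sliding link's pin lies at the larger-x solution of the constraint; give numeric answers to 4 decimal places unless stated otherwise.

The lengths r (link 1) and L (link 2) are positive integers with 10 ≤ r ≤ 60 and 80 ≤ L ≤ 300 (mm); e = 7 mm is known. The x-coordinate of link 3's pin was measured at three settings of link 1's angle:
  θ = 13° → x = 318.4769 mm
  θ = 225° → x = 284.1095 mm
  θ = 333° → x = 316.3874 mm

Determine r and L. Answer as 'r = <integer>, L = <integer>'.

constraint per measurement: (x − r cos θ)² + (r sin θ − e)² = L²
subtracting the θ₁ and θ₂ equations cancels the r² and L² terms:
r = (x₁² − x₂²) / (2[(x₁cos θ₁ + e sin θ₁) − (x₂cos θ₂ + e sin θ₂)]) = 19.9999 → r = 20
L² = (x₁ − r cos θ₁)² + (r sin θ₁ − e)² = 89400.9752 → L = 299.0000 → L = 299
check at θ₃=333°: x = 316.3874 (printed 316.3874) ✓

r = 20, L = 299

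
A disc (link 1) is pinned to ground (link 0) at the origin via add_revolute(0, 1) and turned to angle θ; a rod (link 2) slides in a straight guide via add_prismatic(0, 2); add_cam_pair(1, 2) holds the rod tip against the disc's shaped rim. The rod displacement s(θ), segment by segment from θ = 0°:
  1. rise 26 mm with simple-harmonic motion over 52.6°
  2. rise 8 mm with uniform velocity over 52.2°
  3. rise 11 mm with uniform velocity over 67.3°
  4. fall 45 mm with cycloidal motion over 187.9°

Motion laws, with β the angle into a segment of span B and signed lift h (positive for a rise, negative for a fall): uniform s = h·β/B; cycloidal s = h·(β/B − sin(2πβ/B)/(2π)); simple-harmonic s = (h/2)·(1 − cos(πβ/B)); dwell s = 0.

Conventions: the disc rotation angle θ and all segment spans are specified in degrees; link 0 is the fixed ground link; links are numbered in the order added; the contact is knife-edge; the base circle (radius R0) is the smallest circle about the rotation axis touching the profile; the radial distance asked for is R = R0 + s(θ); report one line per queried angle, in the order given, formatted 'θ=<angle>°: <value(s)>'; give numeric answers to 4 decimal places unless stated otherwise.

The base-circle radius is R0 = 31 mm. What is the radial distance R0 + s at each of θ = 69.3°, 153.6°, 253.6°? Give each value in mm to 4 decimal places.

segment 1 (0° to 52.6°, simple-harmonic, h = 26) is passed completely: s = 0.0000 + (26) = 26.0000
θ = 69.3° falls in segment 2 (52.6° to 104.8°, uniform, h = 8): β = 69.3 − 52.6 = 16.7°, B = 52.2°; Δs = 8·16.7/52.2 = 2.5594; s = 26.0000 + 2.5594 = 28.5594
segment 2 (52.6° to 104.8°, uniform, h = 8) is passed completely: s = 26.0000 + (8) = 34.0000
θ = 153.6° falls in segment 3 (104.8° to 172.1°, uniform, h = 11): β = 153.6 − 104.8 = 48.8°, B = 67.3°; Δs = 11·48.8/67.3 = 7.9762; s = 34.0000 + 7.9762 = 41.9762
segment 3 (104.8° to 172.1°, uniform, h = 11) is passed completely: s = 34.0000 + (11) = 45.0000
θ = 253.6° falls in segment 4 (172.1° to 360°, cycloidal, h = -45): β = 253.6 − 172.1 = 81.5°, B = 187.9°; Δs = -45·(0.4337 − sin(2π·0.4337)/(2π)) = -16.6221; s = 45.0000 − 16.6221 = 28.3779
θ=69.3°: R = R0 + s = 31 + 28.5594 = 59.5594
θ=153.6°: R = R0 + s = 31 + 41.9762 = 72.9762
θ=253.6°: R = R0 + s = 31 + 28.3779 = 59.3779

θ=69.3°: 59.5594
θ=153.6°: 72.9762
θ=253.6°: 59.3779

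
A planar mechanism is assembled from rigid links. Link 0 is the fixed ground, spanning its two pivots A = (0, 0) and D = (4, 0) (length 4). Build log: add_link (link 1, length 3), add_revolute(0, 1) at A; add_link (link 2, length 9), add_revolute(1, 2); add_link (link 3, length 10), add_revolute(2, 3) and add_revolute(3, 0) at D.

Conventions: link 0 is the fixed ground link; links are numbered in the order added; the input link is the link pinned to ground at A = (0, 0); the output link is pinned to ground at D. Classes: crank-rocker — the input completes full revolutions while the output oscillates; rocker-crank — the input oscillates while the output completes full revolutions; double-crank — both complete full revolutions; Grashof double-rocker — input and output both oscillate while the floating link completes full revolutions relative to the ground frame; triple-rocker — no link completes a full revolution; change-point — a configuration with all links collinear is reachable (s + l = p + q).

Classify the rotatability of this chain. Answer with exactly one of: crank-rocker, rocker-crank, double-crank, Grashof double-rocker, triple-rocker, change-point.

lengths: ground=4, input=3, coupler=9, output=10
sorted: s=3 (shortest), l=10 (longest), p+q=13
s + l = 13 vs p + q = 13
s + l = p + q → change-point (collinear configuration reachable)

change-point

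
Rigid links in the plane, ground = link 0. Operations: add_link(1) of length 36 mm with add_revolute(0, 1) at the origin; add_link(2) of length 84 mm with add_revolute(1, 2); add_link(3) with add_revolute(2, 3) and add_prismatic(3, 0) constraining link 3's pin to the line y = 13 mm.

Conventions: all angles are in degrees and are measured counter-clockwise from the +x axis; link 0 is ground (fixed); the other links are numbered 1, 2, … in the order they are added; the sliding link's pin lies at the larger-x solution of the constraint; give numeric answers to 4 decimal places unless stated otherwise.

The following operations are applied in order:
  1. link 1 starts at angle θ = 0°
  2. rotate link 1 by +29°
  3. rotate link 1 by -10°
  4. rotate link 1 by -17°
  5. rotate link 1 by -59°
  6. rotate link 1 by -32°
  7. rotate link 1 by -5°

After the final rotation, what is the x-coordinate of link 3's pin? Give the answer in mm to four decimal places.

geometry: r = 36 mm, L = 84 mm, e = 13 mm; θ starts at 0°
rotate link 1 by +29°: θ ← 0° +29° = 29°
rotate link 1 by -10°: θ ← 29° -10° = 19°
rotate link 1 by -17°: θ ← 19° -17° = 2°
rotate link 1 by -59°: θ ← 2° -59° = -57°
rotate link 1 by -32°: θ ← -57° -32° = -89°
rotate link 1 by -5°: θ ← -89° -5° = -94°
crank pin P = (r cos θ, r sin θ) = (-2.511233, -35.912306)
h = r sin θ − e = -35.912306 − 13 = -48.912306
x = r cos θ + √(L² − h²) = -2.511233 + 68.290456 = 65.779223

65.7792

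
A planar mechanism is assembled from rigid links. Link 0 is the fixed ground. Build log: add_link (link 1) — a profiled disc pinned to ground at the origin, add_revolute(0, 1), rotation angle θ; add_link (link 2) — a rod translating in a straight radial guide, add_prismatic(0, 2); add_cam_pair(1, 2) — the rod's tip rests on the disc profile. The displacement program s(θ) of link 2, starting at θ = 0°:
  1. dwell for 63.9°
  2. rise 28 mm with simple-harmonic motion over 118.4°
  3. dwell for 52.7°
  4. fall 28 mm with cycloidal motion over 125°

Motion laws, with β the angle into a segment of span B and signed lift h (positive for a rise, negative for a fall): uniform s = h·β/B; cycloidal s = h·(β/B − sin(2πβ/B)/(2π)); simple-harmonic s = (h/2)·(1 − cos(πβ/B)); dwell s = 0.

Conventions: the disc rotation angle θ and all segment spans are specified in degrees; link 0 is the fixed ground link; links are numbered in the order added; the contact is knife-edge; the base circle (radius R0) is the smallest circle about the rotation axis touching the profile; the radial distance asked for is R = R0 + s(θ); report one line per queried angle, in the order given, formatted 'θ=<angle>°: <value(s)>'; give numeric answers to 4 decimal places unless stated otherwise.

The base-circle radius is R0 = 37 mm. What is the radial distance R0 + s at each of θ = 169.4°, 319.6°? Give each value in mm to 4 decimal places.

seg 1 [0°–63.9°] dwell: s stays 0.0000
seg 2 [63.9°–182.3°] simple-harmonic, h=28: θ=169.4° here. β=105.5, B=118.4. 28/2·(1 − cos(π·0.8910)) = 27.1879 → s = 27.1879
seg 2 [63.9°–182.3°] simple-harmonic, h=28: full span → s += 28 → s = 28.0000
seg 3 [182.3°–235°] dwell: s stays 28.0000
seg 4 [235°–360°] cycloidal, h=-28: θ=319.6° here. β=84.6, B=125. -28·(0.6768 − sin(2π·0.6768)/(2π)) = -22.9437 → s = 5.0563
θ=169.4°: R = R0 + s = 37 + 27.1879 = 64.1879
θ=319.6°: R = R0 + s = 37 + 5.0563 = 42.0563

θ=169.4°: 64.1879
θ=319.6°: 42.0563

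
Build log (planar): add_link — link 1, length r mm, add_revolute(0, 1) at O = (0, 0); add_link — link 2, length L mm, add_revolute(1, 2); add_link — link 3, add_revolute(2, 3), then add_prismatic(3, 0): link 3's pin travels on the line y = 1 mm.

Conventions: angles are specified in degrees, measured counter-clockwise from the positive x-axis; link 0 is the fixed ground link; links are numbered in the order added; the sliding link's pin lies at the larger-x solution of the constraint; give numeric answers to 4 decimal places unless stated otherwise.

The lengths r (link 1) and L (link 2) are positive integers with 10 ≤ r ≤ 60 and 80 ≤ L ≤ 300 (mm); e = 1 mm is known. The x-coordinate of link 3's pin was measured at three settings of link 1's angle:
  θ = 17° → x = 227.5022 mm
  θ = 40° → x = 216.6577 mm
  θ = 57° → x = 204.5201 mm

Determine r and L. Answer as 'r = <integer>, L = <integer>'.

constraint per measurement: (x − r cos θ)² + (r sin θ − e)² = L²
subtracting the θ₁ and θ₂ equations cancels the r² and L² terms:
r = (x₁² − x₂²) / (2[(x₁cos θ₁ + e sin θ₁) − (x₂cos θ₂ + e sin θ₂)]) = 46.9998 → r = 47
L² = (x₁ − r cos θ₁)² + (r sin θ₁ − e)² = 33488.9931 → L = 183.0000 → L = 183
check at θ₃=57°: x = 204.5201 (printed 204.5201) ✓

r = 47, L = 183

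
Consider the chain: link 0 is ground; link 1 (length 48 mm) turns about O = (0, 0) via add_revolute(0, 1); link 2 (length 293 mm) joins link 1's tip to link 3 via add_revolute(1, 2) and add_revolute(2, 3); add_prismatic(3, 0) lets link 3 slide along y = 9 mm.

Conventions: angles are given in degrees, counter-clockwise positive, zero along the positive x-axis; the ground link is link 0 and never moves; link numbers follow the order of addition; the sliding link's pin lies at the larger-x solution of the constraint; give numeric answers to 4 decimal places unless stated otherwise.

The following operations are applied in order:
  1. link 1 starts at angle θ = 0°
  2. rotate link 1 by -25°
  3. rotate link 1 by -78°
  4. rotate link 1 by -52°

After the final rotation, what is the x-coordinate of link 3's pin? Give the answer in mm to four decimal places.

geometry: r = 48 mm, L = 293 mm, e = 9 mm; θ starts at 0°
rotate link 1 by -25°: θ ← 0° -25° = -25°
rotate link 1 by -78°: θ ← -25° -78° = -103°
rotate link 1 by -52°: θ ← -103° -52° = -155°
crank pin P = (r cos θ, r sin θ) = (-43.502774, -20.285677)
h = r sin θ − e = -20.285677 − 9 = -29.285677
x = r cos θ + √(L² − h²) = -43.502774 + 291.532758 = 248.029984

248.0300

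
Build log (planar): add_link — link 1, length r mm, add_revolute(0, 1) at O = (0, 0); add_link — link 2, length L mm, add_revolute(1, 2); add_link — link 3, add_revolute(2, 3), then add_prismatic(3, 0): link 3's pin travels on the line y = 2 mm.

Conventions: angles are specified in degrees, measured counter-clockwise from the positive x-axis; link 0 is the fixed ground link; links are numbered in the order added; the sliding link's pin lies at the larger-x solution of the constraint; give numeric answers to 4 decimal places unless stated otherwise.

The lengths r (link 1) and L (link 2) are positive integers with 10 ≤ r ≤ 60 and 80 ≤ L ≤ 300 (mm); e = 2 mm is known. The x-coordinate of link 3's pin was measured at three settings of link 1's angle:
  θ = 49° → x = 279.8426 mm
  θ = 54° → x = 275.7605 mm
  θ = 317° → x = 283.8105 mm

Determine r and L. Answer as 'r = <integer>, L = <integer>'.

constraint per measurement: (x − r cos θ)² + (r sin θ − e)² = L²
subtracting the θ₁ and θ₂ equations cancels the r² and L² terms:
r = (x₁² − x₂²) / (2[(x₁cos θ₁ + e sin θ₁) − (x₂cos θ₂ + e sin θ₂)]) = 52.9995 → r = 53
L² = (x₁ − r cos θ₁)² + (r sin θ₁ − e)² = 61503.9963 → L = 248.0000 → L = 248
check at θ₃=317°: x = 283.8105 (printed 283.8105) ✓

r = 53, L = 248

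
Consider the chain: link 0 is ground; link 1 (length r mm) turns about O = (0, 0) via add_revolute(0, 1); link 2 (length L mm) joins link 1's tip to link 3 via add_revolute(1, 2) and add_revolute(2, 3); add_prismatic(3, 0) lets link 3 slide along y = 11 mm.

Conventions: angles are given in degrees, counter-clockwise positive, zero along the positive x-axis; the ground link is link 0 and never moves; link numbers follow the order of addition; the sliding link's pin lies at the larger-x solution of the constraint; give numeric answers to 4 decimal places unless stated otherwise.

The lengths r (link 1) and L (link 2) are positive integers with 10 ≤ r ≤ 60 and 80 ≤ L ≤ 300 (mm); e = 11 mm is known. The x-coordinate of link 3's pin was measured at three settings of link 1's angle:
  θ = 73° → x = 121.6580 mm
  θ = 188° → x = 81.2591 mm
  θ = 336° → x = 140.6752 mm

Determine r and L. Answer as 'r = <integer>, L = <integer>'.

constraint per measurement: (x − r cos θ)² + (r sin θ − e)² = L²
subtracting the θ₁ and θ₂ equations cancels the r² and L² terms:
r = (x₁² − x₂²) / (2[(x₁cos θ₁ + e sin θ₁) − (x₂cos θ₂ + e sin θ₂)]) = 32.0000 → r = 32
L² = (x₁ − r cos θ₁)² + (r sin θ₁ − e)² = 12995.9916 → L = 114.0000 → L = 114
check at θ₃=336°: x = 140.6752 (printed 140.6752) ✓

r = 32, L = 114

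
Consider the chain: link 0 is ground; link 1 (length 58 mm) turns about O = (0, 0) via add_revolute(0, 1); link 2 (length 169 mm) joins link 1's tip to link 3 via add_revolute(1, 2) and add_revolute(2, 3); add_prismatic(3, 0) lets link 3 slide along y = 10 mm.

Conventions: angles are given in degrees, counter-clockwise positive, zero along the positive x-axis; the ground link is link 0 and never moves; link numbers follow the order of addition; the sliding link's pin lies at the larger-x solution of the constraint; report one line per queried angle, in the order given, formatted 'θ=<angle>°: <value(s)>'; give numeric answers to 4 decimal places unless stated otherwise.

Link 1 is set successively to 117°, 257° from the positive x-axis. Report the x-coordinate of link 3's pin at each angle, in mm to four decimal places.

geometry: r = 58 mm, L = 169 mm, e = 10 mm
θ=117°: crank pin P = (r cos θ, r sin θ) = (-26.331449, 51.678378)
θ=117°: h = r sin θ − e = 51.678378 − 10 = 41.678378
θ=117°: x = r cos θ + √(L² − h²) = -26.331449 + 163.780074 = 137.448625
θ=257°: crank pin P = (r cos θ, r sin θ) = (-13.047161, -56.513464)
θ=257°: h = r sin θ − e = -56.513464 − 10 = -66.513464
θ=257°: x = r cos θ + √(L² − h²) = -13.047161 + 155.360739 = 142.313578

θ=117°: 137.4486
θ=257°: 142.3136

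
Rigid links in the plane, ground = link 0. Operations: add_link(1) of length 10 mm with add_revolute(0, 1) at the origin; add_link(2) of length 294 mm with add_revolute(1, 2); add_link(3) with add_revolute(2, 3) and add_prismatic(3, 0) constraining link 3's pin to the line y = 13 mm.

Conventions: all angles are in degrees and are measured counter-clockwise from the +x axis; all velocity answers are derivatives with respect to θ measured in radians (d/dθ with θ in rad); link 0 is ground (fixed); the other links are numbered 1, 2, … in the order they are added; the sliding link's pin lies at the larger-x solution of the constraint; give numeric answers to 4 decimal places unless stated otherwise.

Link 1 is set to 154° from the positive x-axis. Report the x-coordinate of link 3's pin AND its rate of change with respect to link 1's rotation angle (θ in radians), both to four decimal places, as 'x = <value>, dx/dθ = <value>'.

geometry: r = 10 mm, L = 294 mm, e = 13 mm
crank pin P = (r cos θ, r sin θ) = (-8.987940, 4.383711)
h = r sin θ − e = 4.383711 − 13 = -8.616289
x = r cos θ + √(L² − h²) = -8.987940 + 293.873714 = 284.885773
dx/dθ = −r sin θ − h·r cos θ/√(L² − h²) (θ in radians; h = -8.616289) = -4.647235

x = 284.8858, dx/dθ = -4.6472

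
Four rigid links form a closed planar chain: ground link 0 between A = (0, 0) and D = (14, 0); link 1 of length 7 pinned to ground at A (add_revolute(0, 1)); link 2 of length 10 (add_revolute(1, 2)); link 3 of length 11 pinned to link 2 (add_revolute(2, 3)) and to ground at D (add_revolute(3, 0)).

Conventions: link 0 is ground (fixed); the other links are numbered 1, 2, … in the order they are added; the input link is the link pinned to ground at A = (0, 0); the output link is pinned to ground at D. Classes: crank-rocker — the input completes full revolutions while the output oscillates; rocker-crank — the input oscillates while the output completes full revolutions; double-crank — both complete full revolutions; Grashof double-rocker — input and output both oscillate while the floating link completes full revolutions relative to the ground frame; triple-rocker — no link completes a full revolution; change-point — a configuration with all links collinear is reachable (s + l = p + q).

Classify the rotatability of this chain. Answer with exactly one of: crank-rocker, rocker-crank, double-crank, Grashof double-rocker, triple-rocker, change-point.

lengths: ground=14, input=7, coupler=10, output=11
sorted: s=7 (shortest), l=14 (longest), p+q=21
s + l = 21 vs p + q = 21
s + l = p + q → change-point (collinear configuration reachable)

change-point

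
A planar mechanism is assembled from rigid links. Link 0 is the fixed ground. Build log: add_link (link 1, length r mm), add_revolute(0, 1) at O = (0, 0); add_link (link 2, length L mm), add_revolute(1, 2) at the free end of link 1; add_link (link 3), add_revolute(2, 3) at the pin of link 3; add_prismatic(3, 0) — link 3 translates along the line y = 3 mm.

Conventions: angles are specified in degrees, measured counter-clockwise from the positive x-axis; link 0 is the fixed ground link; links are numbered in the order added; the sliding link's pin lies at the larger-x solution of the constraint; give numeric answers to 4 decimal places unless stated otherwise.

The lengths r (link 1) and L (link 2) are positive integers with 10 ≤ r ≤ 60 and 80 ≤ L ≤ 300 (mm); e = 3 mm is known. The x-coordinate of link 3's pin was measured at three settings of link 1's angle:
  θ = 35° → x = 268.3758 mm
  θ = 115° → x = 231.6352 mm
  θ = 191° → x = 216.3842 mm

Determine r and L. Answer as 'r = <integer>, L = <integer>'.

constraint per measurement: (x − r cos θ)² + (r sin θ − e)² = L²
subtracting the θ₁ and θ₂ equations cancels the r² and L² terms:
r = (x₁² − x₂²) / (2[(x₁cos θ₁ + e sin θ₁) − (x₂cos θ₂ + e sin θ₂)]) = 29.0001 → r = 29
L² = (x₁ − r cos θ₁)² + (r sin θ₁ − e)² = 60025.0138 → L = 245.0000 → L = 245
check at θ₃=191°: x = 216.3842 (printed 216.3842) ✓

r = 29, L = 245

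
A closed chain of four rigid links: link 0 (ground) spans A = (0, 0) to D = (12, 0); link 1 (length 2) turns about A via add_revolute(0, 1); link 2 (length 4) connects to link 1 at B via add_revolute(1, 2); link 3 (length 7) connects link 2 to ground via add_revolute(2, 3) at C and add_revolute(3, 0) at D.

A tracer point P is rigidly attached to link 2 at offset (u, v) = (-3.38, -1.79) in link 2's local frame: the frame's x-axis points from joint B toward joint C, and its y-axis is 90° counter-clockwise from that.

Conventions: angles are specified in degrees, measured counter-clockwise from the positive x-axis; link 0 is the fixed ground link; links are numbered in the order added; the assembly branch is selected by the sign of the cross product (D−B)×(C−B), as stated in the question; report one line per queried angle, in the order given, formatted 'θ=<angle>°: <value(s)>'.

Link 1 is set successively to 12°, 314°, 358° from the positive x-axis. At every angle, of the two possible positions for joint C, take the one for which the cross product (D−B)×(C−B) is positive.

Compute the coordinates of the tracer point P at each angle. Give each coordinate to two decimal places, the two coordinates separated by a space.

A=(0,0), D=(12.00,0)
θ=12°: B = A + 2.00·(cos12°, sin12°) = (1.9563, 0.4158)
θ=12°: |BD| = 10.0523
θ=12°: circle(B,4.00) ∩ circle(D,7.00): a=3.3847, h=2.1316
θ=12°:   candidates: C₊=(5.4263,2.4055) cross=21.427; C₋=(5.2500,-1.8539) cross=-21.427
θ=12°:   branch + wants cross > 0 → take C=(5.4263,2.4055) (cross=21.427)
θ=12°: ex = (C−B)/|BC| = (0.8675,0.4974); ey = (-0.4974,0.8675)
θ=12°: P = B + -3.38·ex + -1.79·ey = (-0.0855,-2.8183)
θ=314°: B = A + 2.00·(cos314°, sin314°) = (1.3893, -1.4387)
θ=314°: |BD| = 10.7078
θ=314°: circle(B,4.00) ∩ circle(D,7.00): a=3.8129, h=1.2089
θ=314°:   candidates: C₊=(5.0053,0.2716) cross=12.945; C₋=(5.3301,-2.1243) cross=-12.945
θ=314°:   branch + wants cross > 0 → take C=(5.0053,0.2716) (cross=12.945)
θ=314°: ex = (C−B)/|BC| = (0.9040,0.4276); ey = (-0.4276,0.9040)
θ=314°: P = B + -3.38·ex + -1.79·ey = (-0.9008,-4.5020)
θ=358°: B = A + 2.00·(cos358°, sin358°) = (1.9988, -0.0698)
θ=358°: |BD| = 10.0015
θ=358°: circle(B,4.00) ∩ circle(D,7.00): a=3.3510, h=2.1843
θ=358°:   candidates: C₊=(5.3344,2.1378) cross=21.846; C₋=(5.3649,-2.2306) cross=-21.846
θ=358°:   branch + wants cross > 0 → take C=(5.3344,2.1378) (cross=21.846)
θ=358°: ex = (C−B)/|BC| = (0.8339,0.5519); ey = (-0.5519,0.8339)
θ=358°: P = B + -3.38·ex + -1.79·ey = (0.1681,-3.4279)

θ=12°: -0.09 -2.82
θ=314°: -0.90 -4.50
θ=358°: 0.17 -3.43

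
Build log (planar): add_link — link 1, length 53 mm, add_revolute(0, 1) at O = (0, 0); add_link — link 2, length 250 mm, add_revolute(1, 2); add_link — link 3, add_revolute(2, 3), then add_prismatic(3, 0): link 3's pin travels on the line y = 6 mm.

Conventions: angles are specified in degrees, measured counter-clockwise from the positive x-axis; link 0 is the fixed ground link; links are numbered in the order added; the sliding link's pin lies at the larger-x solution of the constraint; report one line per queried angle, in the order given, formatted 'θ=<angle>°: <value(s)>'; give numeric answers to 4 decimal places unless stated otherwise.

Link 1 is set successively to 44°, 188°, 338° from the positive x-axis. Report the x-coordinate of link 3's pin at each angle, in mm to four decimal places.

geometry: r = 53 mm, L = 250 mm, e = 6 mm
θ=44°: crank pin P = (r cos θ, r sin θ) = (38.125009, 36.816894)
θ=44°: h = r sin θ − e = 36.816894 − 6 = 30.816894
θ=44°: x = r cos θ + √(L² − h²) = 38.125009 + 248.093368 = 286.218377
θ=188°: crank pin P = (r cos θ, r sin θ) = (-52.484208, -7.376174)
θ=188°: h = r sin θ − e = -7.376174 − 6 = -13.376174
θ=188°: x = r cos θ + √(L² − h²) = -52.484208 + 249.641899 = 197.157692
θ=338°: crank pin P = (r cos θ, r sin θ) = (49.140744, -19.854149)
θ=338°: h = r sin θ − e = -19.854149 − 6 = -25.854149
θ=338°: x = r cos θ + √(L² − h²) = 49.140744 + 248.659532 = 297.800276

θ=44°: 286.2184
θ=188°: 197.1577
θ=338°: 297.8003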